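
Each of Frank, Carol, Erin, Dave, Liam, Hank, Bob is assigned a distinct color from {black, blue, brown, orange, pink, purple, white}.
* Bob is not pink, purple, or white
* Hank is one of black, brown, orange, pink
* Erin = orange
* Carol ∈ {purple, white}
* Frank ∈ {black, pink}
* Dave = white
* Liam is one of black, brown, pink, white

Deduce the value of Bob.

Erin must be orange (only option left). Remove orange from Hank, Bob.
Dave has just one choice, so Dave = white. Strike white from Carol, Liam.
Carol's domain is down to {purple}, so Carol = purple.
Among the 4 still-open variables, blue fits only Bob (and all 4 values in {black, blue, brown, pink} must be used), so Bob = blue.

blue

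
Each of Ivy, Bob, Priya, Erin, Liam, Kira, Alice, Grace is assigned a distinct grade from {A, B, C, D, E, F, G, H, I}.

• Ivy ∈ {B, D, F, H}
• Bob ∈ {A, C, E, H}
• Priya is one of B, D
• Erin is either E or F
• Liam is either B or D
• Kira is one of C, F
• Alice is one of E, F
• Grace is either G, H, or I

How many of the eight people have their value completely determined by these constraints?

The 2 variables Priya and Liam are confined to {B, D}, which locks those values in; drop them from Ivy.
Erin and Alice share exactly the 2 values {E, F}; by pigeonhole those values go to them, so strike E, F from Ivy, Bob, Kira.
Ivy has just one choice, so Ivy = H. So Bob, Grace can't be H.
That leaves Kira = C. So Bob can't be C.
Bob has just one choice, so Bob = A.
Determined: Ivy=H, Bob=A, Kira=C. The other people each still have more than one consistent value. That makes 3.

3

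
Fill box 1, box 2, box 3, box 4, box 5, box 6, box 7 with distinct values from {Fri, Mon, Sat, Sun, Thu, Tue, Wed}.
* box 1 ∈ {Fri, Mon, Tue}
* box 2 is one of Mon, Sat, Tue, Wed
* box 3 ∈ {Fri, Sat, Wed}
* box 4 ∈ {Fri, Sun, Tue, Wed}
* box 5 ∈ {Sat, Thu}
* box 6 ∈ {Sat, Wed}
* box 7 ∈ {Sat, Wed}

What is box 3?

Fri

Among the 7 variables, Sun fits only box 4 (and all 7 values in {Fri, Mon, Sat, Sun, Thu, Tue, Wed} must be used), so box 4 = Sun.
The 6 still-open variables together cover exactly {Fri, Mon, Sat, Thu, Tue, Wed} — 6 values for 6 variables — and Thu appears only in box 5's list, so box 5 = Thu.
The 2 variables box 6 and box 7 are confined to {Sat, Wed}, which locks those values in; drop them from box 2, box 3.
So box 3 = Fri.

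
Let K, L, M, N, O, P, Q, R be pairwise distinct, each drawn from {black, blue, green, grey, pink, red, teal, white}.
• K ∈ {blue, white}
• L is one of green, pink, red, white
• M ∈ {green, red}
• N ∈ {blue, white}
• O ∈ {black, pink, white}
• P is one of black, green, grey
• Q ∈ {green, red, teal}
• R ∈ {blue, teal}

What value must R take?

teal

The 8 variables draw from only 8 values {black, blue, green, grey, pink, red, teal, white}, so each is used; only P can be grey, hence P = grey.
Among the 7 still-open variables, black fits only O (and all 7 values in {black, blue, green, pink, red, teal, white} must be used), so O = black.
The 6 still-open variables together cover exactly {blue, green, pink, red, teal, white} — 6 values for 6 variables — and pink appears only in L's list, so L = pink.
The 2 variables K and N are confined to {blue, white}, which locks those values in; drop them from R.
So R = teal.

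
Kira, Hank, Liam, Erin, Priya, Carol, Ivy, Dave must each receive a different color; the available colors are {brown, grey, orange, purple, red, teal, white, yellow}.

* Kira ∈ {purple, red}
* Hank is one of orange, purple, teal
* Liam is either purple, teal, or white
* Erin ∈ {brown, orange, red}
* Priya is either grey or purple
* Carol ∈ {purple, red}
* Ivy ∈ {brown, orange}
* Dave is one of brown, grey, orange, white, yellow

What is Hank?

teal

The 8 variables together cover exactly {brown, grey, orange, purple, red, teal, white, yellow} — 8 values for 8 variables — and yellow appears only in Dave's list, so Dave = yellow.
Among the 7 still-open variables, grey fits only Priya (and all 7 values in {brown, grey, orange, purple, red, teal, white} must be used), so Priya = grey.
The 6 still-open variables together cover exactly {brown, orange, purple, red, teal, white} — 6 values for 6 variables — and white appears only in Liam's list, so Liam = white.
The 5 still-open variables draw from only 5 values {brown, orange, purple, red, teal}, so each is used; only Hank can be teal, hence Hank = teal.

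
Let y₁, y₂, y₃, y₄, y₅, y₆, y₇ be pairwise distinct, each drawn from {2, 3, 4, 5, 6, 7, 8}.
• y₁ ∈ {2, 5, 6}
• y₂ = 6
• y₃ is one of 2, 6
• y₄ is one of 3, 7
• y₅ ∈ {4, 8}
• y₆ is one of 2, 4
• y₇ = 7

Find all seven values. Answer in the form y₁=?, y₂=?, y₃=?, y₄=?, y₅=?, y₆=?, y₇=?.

y₂ has just one choice, so y₂ = 6. Strike 6 from y₁, y₃.
That leaves y₃ = 2. Remove 2 from y₁, y₆.
That leaves y₆ = 4. Strike 4 from y₅.
That leaves y₇ = 7. Strike 7 from y₄.
y₁ must be 5 (only option left).
y₄ must be 3 (only option left).
y₅ must be 8 (only option left).

y₁=5, y₂=6, y₃=2, y₄=3, y₅=8, y₆=4, y₇=7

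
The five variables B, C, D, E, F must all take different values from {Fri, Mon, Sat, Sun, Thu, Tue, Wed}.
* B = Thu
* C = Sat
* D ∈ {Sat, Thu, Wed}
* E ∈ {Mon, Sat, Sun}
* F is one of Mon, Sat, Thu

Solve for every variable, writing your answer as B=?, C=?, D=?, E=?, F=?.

B=Thu, C=Sat, D=Wed, E=Sun, F=Mon

B's domain is down to {Thu}, so B = Thu. Remove Thu from D, F.
C has just one choice, so C = Sat. Strike Sat from D, E, F.
D's domain is down to {Wed}, so D = Wed.
F must be Mon (only option left). So E can't be Mon.
E's domain is down to {Sun}, so E = Sun.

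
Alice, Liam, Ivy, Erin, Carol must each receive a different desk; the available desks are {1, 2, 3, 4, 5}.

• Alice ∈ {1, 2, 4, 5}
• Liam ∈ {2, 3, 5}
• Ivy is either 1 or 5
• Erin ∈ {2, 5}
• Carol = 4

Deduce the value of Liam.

3

Carol's domain is down to {4}, so Carol = 4. Strike 4 from Alice.
Among the 4 still-open variables, 3 fits only Liam (and all 4 values in {1, 2, 3, 5} must be used), so Liam = 3.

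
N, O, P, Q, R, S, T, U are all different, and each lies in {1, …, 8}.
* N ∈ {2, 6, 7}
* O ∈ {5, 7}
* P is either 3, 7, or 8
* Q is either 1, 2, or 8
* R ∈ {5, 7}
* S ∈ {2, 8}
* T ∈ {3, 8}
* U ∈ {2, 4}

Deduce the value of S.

2

The 8 variables draw from only 8 values {1, 2, 3, 4, 5, 6, 7, 8}, so each is used; only Q can be 1, hence Q = 1.
The 7 still-open variables together cover exactly {2, 3, 4, 5, 6, 7, 8} — 7 values for 7 variables — and 4 appears only in U's list, so U = 4.
The 6 still-open variables draw from only 6 values {2, 3, 5, 6, 7, 8}, so each is used; only N can be 6, hence N = 6.
The 5 still-open variables draw from only 5 values {2, 3, 5, 7, 8}, so each is used; only S can be 2, hence S = 2.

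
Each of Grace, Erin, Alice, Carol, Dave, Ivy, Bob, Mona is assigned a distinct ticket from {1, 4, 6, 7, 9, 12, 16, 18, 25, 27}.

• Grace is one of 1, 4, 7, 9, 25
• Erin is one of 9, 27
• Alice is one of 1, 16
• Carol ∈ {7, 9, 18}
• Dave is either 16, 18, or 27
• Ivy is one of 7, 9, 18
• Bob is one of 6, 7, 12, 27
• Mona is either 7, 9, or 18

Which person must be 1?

Alice

The 3 variables Carol, Ivy, Mona are confined to {7, 9, 18}, which locks those values in; drop them from Grace, Erin, Dave, Bob.
Erin's domain is down to {27}, so Erin = 27. Remove 27 from Dave, Bob.
That leaves Dave = 16. Strike 16 from Alice.
So 1 goes to Alice.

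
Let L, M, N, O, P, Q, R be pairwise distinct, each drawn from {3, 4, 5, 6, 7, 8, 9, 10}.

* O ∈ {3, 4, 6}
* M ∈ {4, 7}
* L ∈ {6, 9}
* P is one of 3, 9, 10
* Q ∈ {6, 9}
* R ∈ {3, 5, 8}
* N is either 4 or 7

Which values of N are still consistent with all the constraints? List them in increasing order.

The 2 variables L and Q are confined to {6, 9}, which locks those values in; drop them from O, P.
The 2 variables M and N are confined to {4, 7}, which locks those values in; drop them from O.
O must be 3 (only option left). Remove 3 from P, R.
P's domain is down to {10}, so P = 10.
No further eliminations apply; N can still be any of 4, 7.

4, 7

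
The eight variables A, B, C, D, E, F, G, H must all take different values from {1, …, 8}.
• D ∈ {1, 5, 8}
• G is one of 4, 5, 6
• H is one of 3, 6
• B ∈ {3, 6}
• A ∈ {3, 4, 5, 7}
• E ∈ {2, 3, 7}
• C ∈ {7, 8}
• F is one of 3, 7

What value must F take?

The 8 variables draw from only 8 values {1, 2, 3, 4, 5, 6, 7, 8}, so each is used; only D can be 1, hence D = 1.
The 7 still-open variables draw from only 7 values {2, 3, 4, 5, 6, 7, 8}, so each is used; only E can be 2, hence E = 2.
Among the 6 still-open variables, 8 fits only C (and all 6 values in {3, 4, 5, 6, 7, 8} must be used), so C = 8.
The 2 variables B and H are confined to {3, 6}, which locks those values in; drop them from A, F, G.
So F = 7.

7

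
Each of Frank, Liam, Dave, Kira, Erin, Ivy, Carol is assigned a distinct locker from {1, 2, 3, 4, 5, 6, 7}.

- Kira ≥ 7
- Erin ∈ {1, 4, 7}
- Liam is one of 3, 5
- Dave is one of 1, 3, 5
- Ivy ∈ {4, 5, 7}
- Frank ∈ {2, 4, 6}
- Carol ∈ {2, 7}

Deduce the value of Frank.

Kira has just one choice, so Kira = 7. Remove 7 from Erin, Ivy, Carol.
Carol must be 2 (only option left). So Frank can't be 2.
The 5 still-open variables draw from only 5 values {1, 3, 4, 5, 6}, so each is used; only Frank can be 6, hence Frank = 6.

6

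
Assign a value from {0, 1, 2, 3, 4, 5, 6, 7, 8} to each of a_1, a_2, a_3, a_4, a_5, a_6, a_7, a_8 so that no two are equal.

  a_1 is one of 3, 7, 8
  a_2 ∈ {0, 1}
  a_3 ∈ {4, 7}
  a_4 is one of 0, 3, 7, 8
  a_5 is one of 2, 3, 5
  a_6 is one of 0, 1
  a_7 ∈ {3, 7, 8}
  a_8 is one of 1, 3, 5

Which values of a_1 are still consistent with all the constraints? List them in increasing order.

Among the 8 variables, 2 fits only a_5 (and all 8 values in {0, 1, 2, 3, 4, 5, 7, 8} must be used), so a_5 = 2.
Among the 7 still-open variables, 4 fits only a_3 (and all 7 values in {0, 1, 3, 4, 5, 7, 8} must be used), so a_3 = 4.
Among the 6 still-open variables, 5 fits only a_8 (and all 6 values in {0, 1, 3, 5, 7, 8} must be used), so a_8 = 5.
a_2 and a_6 between them cover only {0, 1} — a naked pair. Remove those values from a_4.
No further eliminations apply; a_1 can still be any of 3, 7, 8.

3, 7, 8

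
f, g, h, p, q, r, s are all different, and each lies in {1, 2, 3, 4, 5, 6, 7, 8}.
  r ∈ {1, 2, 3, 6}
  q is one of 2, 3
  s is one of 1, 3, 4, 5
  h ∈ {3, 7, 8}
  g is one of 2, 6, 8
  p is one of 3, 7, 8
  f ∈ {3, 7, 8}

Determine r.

f, h, p share exactly the 3 values {3, 7, 8}; by pigeonhole those values go to them, so strike 3, 7, 8 from g, q, r, s.
That leaves q = 2. Eliminate 2 elsewhere: g, r.
g has just one choice, so g = 6. Eliminate 6 elsewhere: r.
So r = 1.

1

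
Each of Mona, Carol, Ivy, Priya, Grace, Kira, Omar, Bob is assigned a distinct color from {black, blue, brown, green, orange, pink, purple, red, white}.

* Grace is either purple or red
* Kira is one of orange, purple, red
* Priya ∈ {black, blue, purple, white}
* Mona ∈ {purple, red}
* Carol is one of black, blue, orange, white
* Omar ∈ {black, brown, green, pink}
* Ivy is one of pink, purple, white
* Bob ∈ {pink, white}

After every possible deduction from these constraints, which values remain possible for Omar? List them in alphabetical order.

brown, green

The 2 variables Mona and Grace are confined to {purple, red}, which locks those values in; drop them from Ivy, Priya, Kira.
Kira's domain is down to {orange}, so Kira = orange. Strike orange from Carol.
Ivy and Bob between them cover only {pink, white} — a naked pair. Remove those values from Carol, Priya, Omar.
Carol and Priya share exactly the 2 values {black, blue}; by pigeonhole those values go to them, so strike black, blue from Omar.
No further eliminations apply; Omar can still be any of brown, green.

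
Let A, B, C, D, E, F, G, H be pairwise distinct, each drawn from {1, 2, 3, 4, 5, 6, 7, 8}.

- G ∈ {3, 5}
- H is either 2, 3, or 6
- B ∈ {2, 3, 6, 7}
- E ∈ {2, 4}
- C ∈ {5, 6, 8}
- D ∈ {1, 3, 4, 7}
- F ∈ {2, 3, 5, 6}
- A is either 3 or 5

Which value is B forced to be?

Among the 8 variables, 1 fits only D (and all 8 values in {1, 2, 3, 4, 5, 6, 7, 8} must be used), so D = 1.
Among the 7 still-open variables, 4 fits only E (and all 7 values in {2, 3, 4, 5, 6, 7, 8} must be used), so E = 4.
The 6 still-open variables draw from only 6 values {2, 3, 5, 6, 7, 8}, so each is used; only B can be 7, hence B = 7.

7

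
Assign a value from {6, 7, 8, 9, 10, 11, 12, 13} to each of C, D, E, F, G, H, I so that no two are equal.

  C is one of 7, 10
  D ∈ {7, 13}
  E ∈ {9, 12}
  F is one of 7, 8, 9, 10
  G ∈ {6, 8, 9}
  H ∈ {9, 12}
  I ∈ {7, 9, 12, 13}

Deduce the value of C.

Among the 7 variables, 6 fits only G (and all 7 values in {6, 7, 8, 9, 10, 12, 13} must be used), so G = 6.
The 6 still-open variables together cover exactly {7, 8, 9, 10, 12, 13} — 6 values for 6 variables — and 8 appears only in F's list, so F = 8.
The 5 still-open variables draw from only 5 values {7, 9, 10, 12, 13}, so each is used; only C can be 10, hence C = 10.

10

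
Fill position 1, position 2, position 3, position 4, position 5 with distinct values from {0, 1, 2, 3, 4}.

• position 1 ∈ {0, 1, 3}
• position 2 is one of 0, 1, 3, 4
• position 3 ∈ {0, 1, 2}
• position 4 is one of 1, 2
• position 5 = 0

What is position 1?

position 5 has just one choice, so position 5 = 0. Strike 0 from position 1, position 2, position 3.
The 4 still-open variables draw from only 4 values {1, 2, 3, 4}, so each is used; only position 2 can be 4, hence position 2 = 4.
The 3 still-open variables together cover exactly {1, 2, 3} — 3 values for 3 variables — and 3 appears only in position 1's list, so position 1 = 3.

3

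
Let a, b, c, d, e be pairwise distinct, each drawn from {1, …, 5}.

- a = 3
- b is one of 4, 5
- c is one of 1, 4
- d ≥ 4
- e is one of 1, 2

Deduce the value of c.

1

a has just one choice, so a = 3.
The 4 still-open variables draw from only 4 values {1, 2, 4, 5}, so each is used; only e can be 2, hence e = 2.
The 3 still-open variables draw from only 3 values {1, 4, 5}, so each is used; only c can be 1, hence c = 1.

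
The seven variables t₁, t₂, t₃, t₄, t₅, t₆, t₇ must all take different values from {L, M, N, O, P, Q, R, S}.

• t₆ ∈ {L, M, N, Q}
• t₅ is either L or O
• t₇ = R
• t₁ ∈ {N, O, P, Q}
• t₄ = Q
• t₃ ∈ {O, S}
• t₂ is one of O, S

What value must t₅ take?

L

t₄ must be Q (only option left). So t₁, t₆ can't be Q.
t₇'s domain is down to {R}, so t₇ = R.
t₂ and t₃ between them cover only {O, S} — a naked pair. Remove those values from t₁, t₅.
So t₅ = L.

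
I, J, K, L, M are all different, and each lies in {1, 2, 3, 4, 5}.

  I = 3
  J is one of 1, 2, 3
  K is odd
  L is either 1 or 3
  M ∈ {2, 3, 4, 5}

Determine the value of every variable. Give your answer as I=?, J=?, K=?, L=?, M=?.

I's domain is down to {3}, so I = 3. Strike 3 from J, K, L, M.
L has just one choice, so L = 1. Remove 1 from J, K.
J has just one choice, so J = 2. Eliminate 2 elsewhere: M.
K must be 5 (only option left). Remove 5 from M.
M must be 4 (only option left).

I=3, J=2, K=5, L=1, M=4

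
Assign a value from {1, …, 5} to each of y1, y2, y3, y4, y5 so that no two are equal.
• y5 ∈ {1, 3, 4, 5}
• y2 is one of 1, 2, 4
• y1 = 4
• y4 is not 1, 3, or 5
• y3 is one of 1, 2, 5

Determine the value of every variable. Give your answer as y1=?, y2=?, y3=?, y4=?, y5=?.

y1=4, y2=1, y3=5, y4=2, y5=3

y1's domain is down to {4}, so y1 = 4. Eliminate 4 elsewhere: y2, y4, y5.
y4 must be 2 (only option left). Remove 2 from y2, y3.
That leaves y2 = 1. So y3, y5 can't be 1.
y3 has just one choice, so y3 = 5. Eliminate 5 elsewhere: y5.
y5 must be 3 (only option left).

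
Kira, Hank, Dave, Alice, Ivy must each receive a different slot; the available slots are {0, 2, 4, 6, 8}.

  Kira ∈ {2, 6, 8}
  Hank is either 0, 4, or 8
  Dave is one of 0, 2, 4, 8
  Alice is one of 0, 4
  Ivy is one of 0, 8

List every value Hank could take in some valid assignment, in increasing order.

The 5 variables draw from only 5 values {0, 2, 4, 6, 8}, so each is used; only Kira can be 6, hence Kira = 6.
Among the 4 still-open variables, 2 fits only Dave (and all 4 values in {0, 2, 4, 8} must be used), so Dave = 2.
No further eliminations apply; Hank can still be any of 0, 4, 8.

0, 4, 8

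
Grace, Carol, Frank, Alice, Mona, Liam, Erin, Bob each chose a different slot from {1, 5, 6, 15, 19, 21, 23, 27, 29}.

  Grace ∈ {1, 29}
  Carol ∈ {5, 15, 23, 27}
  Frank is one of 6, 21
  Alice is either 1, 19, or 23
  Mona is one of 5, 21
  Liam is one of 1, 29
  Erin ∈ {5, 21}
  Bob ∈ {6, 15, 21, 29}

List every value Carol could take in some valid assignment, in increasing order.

23, 27

Grace and Liam between them cover only {1, 29} — a naked pair. Remove those values from Alice, Bob.
Mona and Erin share exactly the 2 values {5, 21}; by pigeonhole those values go to them, so strike 5, 21 from Carol, Frank, Bob.
Frank's domain is down to {6}, so Frank = 6. Strike 6 from Bob.
Bob has just one choice, so Bob = 15. Strike 15 from Carol.
No further eliminations apply; Carol can still be any of 23, 27.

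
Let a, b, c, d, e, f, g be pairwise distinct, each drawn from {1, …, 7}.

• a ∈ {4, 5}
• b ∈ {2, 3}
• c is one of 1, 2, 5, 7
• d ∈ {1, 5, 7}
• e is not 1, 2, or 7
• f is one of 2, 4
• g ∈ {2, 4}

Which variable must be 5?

a

Among the 7 variables, 6 fits only e (and all 7 values in {1, 2, 3, 4, 5, 6, 7} must be used), so e = 6.
The 6 still-open variables together cover exactly {1, 2, 3, 4, 5, 7} — 6 values for 6 variables — and 3 appears only in b's list, so b = 3.
f and g share exactly the 2 values {2, 4}; by pigeonhole those values go to them, so strike 2, 4 from a, c.
So 5 goes to a.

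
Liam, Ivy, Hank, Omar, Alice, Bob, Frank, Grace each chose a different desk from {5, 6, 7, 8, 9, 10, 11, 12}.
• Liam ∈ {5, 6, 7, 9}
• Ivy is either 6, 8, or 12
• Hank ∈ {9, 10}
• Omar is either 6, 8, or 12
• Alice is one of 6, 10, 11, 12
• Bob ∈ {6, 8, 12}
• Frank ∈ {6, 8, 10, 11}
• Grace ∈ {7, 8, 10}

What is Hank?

Among the 8 variables, 5 fits only Liam (and all 8 values in {5, 6, 7, 8, 9, 10, 11, 12} must be used), so Liam = 5.
The 7 still-open variables draw from only 7 values {6, 7, 8, 9, 10, 11, 12}, so each is used; only Grace can be 7, hence Grace = 7.
The 6 still-open variables together cover exactly {6, 8, 9, 10, 11, 12} — 6 values for 6 variables — and 9 appears only in Hank's list, so Hank = 9.

9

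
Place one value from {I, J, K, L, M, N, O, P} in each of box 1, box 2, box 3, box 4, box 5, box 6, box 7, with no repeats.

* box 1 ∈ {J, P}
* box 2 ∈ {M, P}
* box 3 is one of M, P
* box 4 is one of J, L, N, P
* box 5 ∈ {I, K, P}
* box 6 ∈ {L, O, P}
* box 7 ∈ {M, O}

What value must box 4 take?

box 2 and box 3 between them cover only {M, P} — a naked pair. Remove those values from box 1, box 4, box 5, box 6, box 7.
box 1 must be J (only option left). Eliminate J elsewhere: box 4.
box 7 has just one choice, so box 7 = O. Remove O from box 6.
box 6 has just one choice, so box 6 = L. Strike L from box 4.
So box 4 = N.

N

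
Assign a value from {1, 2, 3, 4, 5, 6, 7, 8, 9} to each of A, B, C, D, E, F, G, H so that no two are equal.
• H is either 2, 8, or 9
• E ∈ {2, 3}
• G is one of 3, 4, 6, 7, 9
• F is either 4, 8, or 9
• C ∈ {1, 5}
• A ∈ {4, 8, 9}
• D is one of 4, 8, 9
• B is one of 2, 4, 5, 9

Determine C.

A, D, F share exactly the 3 values {4, 8, 9}; by pigeonhole those values go to them, so strike 4, 8, 9 from B, G, H.
That leaves H = 2. Eliminate 2 elsewhere: B, E.
That leaves B = 5. So C can't be 5.
So C = 1.

1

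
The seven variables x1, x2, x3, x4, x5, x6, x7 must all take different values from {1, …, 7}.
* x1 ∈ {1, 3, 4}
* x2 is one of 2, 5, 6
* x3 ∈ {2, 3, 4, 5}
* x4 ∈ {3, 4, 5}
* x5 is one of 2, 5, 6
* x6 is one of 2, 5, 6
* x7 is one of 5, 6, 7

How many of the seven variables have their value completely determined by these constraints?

The 7 variables together cover exactly {1, 2, 3, 4, 5, 6, 7} — 7 values for 7 variables — and 1 appears only in x1's list, so x1 = 1.
The 6 still-open variables draw from only 6 values {2, 3, 4, 5, 6, 7}, so each is used; only x7 can be 7, hence x7 = 7.
The 3 variables x2, x5, x6 are confined to {2, 5, 6}, which locks those values in; drop them from x3, x4.
Determined: x1=1, x7=7. The other variables each still have more than one consistent value. That makes 2.

2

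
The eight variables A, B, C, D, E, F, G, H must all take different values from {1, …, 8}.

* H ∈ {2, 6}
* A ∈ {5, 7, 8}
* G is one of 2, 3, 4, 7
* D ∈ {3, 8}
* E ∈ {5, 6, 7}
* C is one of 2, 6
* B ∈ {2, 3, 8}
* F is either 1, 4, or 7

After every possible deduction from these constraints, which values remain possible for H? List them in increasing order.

The 8 variables draw from only 8 values {1, 2, 3, 4, 5, 6, 7, 8}, so each is used; only F can be 1, hence F = 1.
The 7 still-open variables together cover exactly {2, 3, 4, 5, 6, 7, 8} — 7 values for 7 variables — and 4 appears only in G's list, so G = 4.
The 2 variables C and H are confined to {2, 6}, which locks those values in; drop them from B, E.
B and D between them cover only {3, 8} — a naked pair. Remove those values from A.
No further eliminations apply; H can still be any of 2, 6.

2, 6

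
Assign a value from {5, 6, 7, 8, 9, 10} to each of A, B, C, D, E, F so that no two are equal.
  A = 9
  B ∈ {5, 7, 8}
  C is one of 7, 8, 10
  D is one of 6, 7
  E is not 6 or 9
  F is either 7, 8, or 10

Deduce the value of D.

A must be 9 (only option left).
The 5 still-open variables draw from only 5 values {5, 6, 7, 8, 10}, so each is used; only D can be 6, hence D = 6.

6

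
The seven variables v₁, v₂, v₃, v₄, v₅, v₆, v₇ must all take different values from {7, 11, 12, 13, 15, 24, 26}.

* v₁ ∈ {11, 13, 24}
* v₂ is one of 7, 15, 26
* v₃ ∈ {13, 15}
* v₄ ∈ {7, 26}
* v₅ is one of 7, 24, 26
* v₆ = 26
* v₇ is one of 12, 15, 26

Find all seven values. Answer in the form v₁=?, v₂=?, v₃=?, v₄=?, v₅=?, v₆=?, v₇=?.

v₆ has just one choice, so v₆ = 26. Strike 26 from v₂, v₄, v₅, v₇.
v₄'s domain is down to {7}, so v₄ = 7. Strike 7 from v₂, v₅.
v₅ must be 24 (only option left). So v₁ can't be 24.
That leaves v₂ = 15. Eliminate 15 elsewhere: v₃, v₇.
v₃ has just one choice, so v₃ = 13. Eliminate 13 elsewhere: v₁.
v₇ must be 12 (only option left).
v₁'s domain is down to {11}, so v₁ = 11.

v₁=11, v₂=15, v₃=13, v₄=7, v₅=24, v₆=26, v₇=12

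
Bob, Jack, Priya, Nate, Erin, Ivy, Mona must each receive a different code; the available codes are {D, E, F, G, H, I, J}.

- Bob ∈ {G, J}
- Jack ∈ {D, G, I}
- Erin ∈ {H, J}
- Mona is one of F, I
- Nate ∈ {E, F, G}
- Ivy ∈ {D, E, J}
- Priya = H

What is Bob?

G

Priya must be H (only option left). Strike H from Erin.
Erin's domain is down to {J}, so Erin = J. Remove J from Bob, Ivy.
So Bob = G.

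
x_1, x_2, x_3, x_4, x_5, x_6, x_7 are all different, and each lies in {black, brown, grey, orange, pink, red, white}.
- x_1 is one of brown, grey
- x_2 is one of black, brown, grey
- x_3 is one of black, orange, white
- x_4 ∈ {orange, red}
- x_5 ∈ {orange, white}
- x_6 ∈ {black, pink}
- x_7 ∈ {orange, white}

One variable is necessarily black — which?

The 7 variables together cover exactly {black, brown, grey, orange, pink, red, white} — 7 values for 7 variables — and pink appears only in x_6's list, so x_6 = pink.
Among the 6 still-open variables, red fits only x_4 (and all 6 values in {black, brown, grey, orange, red, white} must be used), so x_4 = red.
x_5 and x_7 share exactly the 2 values {orange, white}; by pigeonhole those values go to them, so strike orange, white from x_3.
So black goes to x_3.

x_3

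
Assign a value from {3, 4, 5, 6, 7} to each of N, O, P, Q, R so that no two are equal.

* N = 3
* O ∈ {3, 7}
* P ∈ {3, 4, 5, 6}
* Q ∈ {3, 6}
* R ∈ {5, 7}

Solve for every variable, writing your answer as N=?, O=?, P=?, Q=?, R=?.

N must be 3 (only option left). Remove 3 from O, P, Q.
O has just one choice, so O = 7. So R can't be 7.
Q must be 6 (only option left). Remove 6 from P.
That leaves R = 5. Strike 5 from P.
P has just one choice, so P = 4.

N=3, O=7, P=4, Q=6, R=5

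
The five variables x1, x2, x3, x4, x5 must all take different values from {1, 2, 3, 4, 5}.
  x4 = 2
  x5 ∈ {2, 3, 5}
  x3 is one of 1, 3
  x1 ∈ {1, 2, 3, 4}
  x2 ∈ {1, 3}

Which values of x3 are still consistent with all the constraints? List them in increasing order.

1, 3

x4's domain is down to {2}, so x4 = 2. Remove 2 from x1, x5.
The 4 still-open variables together cover exactly {1, 3, 4, 5} — 4 values for 4 variables — and 4 appears only in x1's list, so x1 = 4.
The 3 still-open variables draw from only 3 values {1, 3, 5}, so each is used; only x5 can be 5, hence x5 = 5.
No further eliminations apply; x3 can still be any of 1, 3.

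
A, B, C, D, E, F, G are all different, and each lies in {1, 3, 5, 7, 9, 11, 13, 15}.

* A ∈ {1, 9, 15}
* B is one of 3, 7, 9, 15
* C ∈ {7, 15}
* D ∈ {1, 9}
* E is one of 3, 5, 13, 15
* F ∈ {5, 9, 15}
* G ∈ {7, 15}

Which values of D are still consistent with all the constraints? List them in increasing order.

1, 9

The 7 variables draw from only 7 values {1, 3, 5, 7, 9, 13, 15}, so each is used; only E can be 13, hence E = 13.
Among the 6 still-open variables, 3 fits only B (and all 6 values in {1, 3, 5, 7, 9, 15} must be used), so B = 3.
Among the 5 still-open variables, 5 fits only F (and all 5 values in {1, 5, 7, 9, 15} must be used), so F = 5.
C and G share exactly the 2 values {7, 15}; by pigeonhole those values go to them, so strike 7, 15 from A.
No further eliminations apply; D can still be any of 1, 9.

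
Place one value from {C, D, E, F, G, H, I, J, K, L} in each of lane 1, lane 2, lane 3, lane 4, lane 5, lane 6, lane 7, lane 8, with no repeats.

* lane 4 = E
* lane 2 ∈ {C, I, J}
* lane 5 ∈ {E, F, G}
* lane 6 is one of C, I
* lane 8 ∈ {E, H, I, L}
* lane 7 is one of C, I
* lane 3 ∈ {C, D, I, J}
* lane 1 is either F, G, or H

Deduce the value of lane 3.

D

lane 4's domain is down to {E}, so lane 4 = E. Remove E from lane 5, lane 8.
lane 6 and lane 7 between them cover only {C, I} — a naked pair. Remove those values from lane 2, lane 3, lane 8.
lane 2 has just one choice, so lane 2 = J. So lane 3 can't be J.
So lane 3 = D.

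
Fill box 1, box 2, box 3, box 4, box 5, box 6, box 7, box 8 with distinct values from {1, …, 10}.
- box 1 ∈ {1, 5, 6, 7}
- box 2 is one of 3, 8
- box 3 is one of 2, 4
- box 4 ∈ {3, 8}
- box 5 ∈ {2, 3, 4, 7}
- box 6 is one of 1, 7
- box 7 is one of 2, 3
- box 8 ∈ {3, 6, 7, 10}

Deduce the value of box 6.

1

box 2 and box 4 between them cover only {3, 8} — a naked pair. Remove those values from box 5, box 7, box 8.
That leaves box 7 = 2. Eliminate 2 elsewhere: box 3, box 5.
box 3's domain is down to {4}, so box 3 = 4. Remove 4 from box 5.
box 5's domain is down to {7}, so box 5 = 7. Strike 7 from box 1, box 6, box 8.
So box 6 = 1.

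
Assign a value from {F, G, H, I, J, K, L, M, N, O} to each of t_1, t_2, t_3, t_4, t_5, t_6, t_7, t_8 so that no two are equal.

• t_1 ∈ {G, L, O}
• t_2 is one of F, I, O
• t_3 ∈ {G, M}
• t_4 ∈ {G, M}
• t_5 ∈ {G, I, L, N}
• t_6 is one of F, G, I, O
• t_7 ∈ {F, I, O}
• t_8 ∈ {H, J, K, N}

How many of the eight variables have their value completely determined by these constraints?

The 2 variables t_3 and t_4 are confined to {G, M}, which locks those values in; drop them from t_1, t_5, t_6.
t_2, t_6, t_7 share exactly the 3 values {F, I, O}; by pigeonhole those values go to them, so strike F, I, O from t_1, t_5.
t_1 has just one choice, so t_1 = L. Eliminate L elsewhere: t_5.
t_5 has just one choice, so t_5 = N. Remove N from t_8.
Determined: t_1=L, t_5=N. The other variables each still have more than one consistent value. That makes 2.

2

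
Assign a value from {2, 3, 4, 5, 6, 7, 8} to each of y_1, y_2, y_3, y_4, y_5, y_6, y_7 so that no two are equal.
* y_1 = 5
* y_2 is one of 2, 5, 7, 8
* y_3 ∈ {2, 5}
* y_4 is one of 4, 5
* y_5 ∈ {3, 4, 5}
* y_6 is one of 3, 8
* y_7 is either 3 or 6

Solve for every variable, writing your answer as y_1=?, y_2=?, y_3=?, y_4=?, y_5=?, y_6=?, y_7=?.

y_1 has just one choice, so y_1 = 5. So y_2, y_3, y_4, y_5 can't be 5.
y_3 must be 2 (only option left). Remove 2 from y_2.
y_4 has just one choice, so y_4 = 4. Strike 4 from y_5.
y_5 has just one choice, so y_5 = 3. Strike 3 from y_6, y_7.
y_6 must be 8 (only option left). So y_2 can't be 8.
y_7 has just one choice, so y_7 = 6.
y_2's domain is down to {7}, so y_2 = 7.

y_1=5, y_2=7, y_3=2, y_4=4, y_5=3, y_6=8, y_7=6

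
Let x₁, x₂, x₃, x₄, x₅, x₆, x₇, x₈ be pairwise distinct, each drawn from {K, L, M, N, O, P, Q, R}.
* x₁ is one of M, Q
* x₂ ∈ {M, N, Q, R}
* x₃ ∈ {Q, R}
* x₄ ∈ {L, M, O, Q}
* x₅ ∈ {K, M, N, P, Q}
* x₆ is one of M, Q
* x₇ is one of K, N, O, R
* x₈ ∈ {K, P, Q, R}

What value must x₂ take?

The 8 variables draw from only 8 values {K, L, M, N, O, P, Q, R}, so each is used; only x₄ can be L, hence x₄ = L.
The 7 still-open variables draw from only 7 values {K, M, N, O, P, Q, R}, so each is used; only x₇ can be O, hence x₇ = O.
x₁ and x₆ share exactly the 2 values {M, Q}; by pigeonhole those values go to them, so strike M, Q from x₂, x₃, x₅, x₈.
That leaves x₃ = R. So x₂, x₈ can't be R.
So x₂ = N.

N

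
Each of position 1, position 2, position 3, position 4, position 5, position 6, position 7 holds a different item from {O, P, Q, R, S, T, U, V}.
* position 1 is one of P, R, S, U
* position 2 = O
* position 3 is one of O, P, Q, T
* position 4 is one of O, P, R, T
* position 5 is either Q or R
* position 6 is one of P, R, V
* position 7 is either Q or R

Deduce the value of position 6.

V

position 2's domain is down to {O}, so position 2 = O. Eliminate O elsewhere: position 3, position 4.
position 5 and position 7 between them cover only {Q, R} — a naked pair. Remove those values from position 1, position 3, position 4, position 6.
The 2 variables position 3 and position 4 are confined to {P, T}, which locks those values in; drop them from position 1, position 6.
So position 6 = V.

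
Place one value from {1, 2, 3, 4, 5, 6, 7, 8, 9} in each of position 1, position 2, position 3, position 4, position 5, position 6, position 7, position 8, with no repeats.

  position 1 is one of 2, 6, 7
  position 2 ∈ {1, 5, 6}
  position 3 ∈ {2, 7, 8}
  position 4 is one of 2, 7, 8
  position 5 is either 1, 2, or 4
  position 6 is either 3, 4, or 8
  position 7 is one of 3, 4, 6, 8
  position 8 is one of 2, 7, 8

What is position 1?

6

Among the 8 variables, 5 fits only position 2 (and all 8 values in {1, 2, 3, 4, 5, 6, 7, 8} must be used), so position 2 = 5.
The 7 still-open variables together cover exactly {1, 2, 3, 4, 6, 7, 8} — 7 values for 7 variables — and 1 appears only in position 5's list, so position 5 = 1.
The 3 variables position 3, position 4, position 8 are confined to {2, 7, 8}, which locks those values in; drop them from position 1, position 6, position 7.
So position 1 = 6.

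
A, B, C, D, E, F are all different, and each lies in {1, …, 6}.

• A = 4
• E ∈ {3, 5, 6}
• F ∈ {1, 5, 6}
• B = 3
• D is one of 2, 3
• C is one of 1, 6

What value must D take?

2

A has just one choice, so A = 4.
B has just one choice, so B = 3. So D, E can't be 3.
So D = 2.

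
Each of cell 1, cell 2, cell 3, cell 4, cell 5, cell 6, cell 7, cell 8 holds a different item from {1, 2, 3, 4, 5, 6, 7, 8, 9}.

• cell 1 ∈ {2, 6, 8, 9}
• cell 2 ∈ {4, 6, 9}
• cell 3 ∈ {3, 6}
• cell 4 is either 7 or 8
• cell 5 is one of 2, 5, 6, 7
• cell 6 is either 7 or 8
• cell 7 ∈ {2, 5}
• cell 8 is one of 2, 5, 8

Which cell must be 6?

cell 5

The 8 variables draw from only 8 values {2, 3, 4, 5, 6, 7, 8, 9}, so each is used; only cell 3 can be 3, hence cell 3 = 3.
The 7 still-open variables together cover exactly {2, 4, 5, 6, 7, 8, 9} — 7 values for 7 variables — and 4 appears only in cell 2's list, so cell 2 = 4.
The 6 still-open variables together cover exactly {2, 5, 6, 7, 8, 9} — 6 values for 6 variables — and 9 appears only in cell 1's list, so cell 1 = 9.
The 5 still-open variables draw from only 5 values {2, 5, 6, 7, 8}, so each is used; only cell 5 can be 6, hence cell 5 = 6.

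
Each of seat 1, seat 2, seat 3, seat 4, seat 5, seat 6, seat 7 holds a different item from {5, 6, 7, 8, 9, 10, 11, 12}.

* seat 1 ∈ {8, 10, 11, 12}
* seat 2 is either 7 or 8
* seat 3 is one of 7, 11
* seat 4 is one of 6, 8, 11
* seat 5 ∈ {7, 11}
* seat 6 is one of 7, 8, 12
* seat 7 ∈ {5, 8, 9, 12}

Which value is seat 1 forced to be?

seat 3 and seat 5 between them cover only {7, 11} — a naked pair. Remove those values from seat 1, seat 2, seat 4, seat 6.
seat 2's domain is down to {8}, so seat 2 = 8. Strike 8 from seat 1, seat 4, seat 6, seat 7.
That leaves seat 4 = 6.
That leaves seat 6 = 12. Eliminate 12 elsewhere: seat 1, seat 7.
So seat 1 = 10.

10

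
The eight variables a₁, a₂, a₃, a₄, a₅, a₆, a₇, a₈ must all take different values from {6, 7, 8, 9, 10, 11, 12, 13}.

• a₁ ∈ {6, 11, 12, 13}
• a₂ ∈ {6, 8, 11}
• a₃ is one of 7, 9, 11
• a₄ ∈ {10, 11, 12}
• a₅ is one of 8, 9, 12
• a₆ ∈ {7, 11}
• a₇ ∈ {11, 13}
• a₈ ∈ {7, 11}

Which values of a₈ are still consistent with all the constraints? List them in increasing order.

7, 11

Among the 8 variables, 10 fits only a₄ (and all 8 values in {6, 7, 8, 9, 10, 11, 12, 13} must be used), so a₄ = 10.
The 2 variables a₆ and a₈ are confined to {7, 11}, which locks those values in; drop them from a₁, a₂, a₃, a₇.
a₃ has just one choice, so a₃ = 9. Remove 9 from a₅.
That leaves a₇ = 13. Remove 13 from a₁.
No further eliminations apply; a₈ can still be any of 7, 11.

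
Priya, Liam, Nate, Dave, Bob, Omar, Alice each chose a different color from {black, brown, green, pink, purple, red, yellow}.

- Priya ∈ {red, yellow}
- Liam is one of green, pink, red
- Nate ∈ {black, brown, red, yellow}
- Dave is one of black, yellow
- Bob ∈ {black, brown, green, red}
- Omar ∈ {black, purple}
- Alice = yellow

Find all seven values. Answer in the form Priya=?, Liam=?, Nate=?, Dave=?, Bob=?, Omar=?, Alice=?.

Priya=red, Liam=pink, Nate=brown, Dave=black, Bob=green, Omar=purple, Alice=yellow

Alice must be yellow (only option left). Remove yellow from Priya, Nate, Dave.
Priya must be red (only option left). Remove red from Liam, Nate, Bob.
Dave has just one choice, so Dave = black. Remove black from Nate, Bob, Omar.
Omar has just one choice, so Omar = purple.
That leaves Nate = brown. So Bob can't be brown.
Bob has just one choice, so Bob = green. Remove green from Liam.
That leaves Liam = pink.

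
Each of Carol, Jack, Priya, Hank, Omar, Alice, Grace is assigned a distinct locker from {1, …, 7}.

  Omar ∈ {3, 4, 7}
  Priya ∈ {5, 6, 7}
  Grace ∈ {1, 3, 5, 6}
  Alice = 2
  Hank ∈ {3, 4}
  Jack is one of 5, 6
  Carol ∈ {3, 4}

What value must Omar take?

Alice has just one choice, so Alice = 2.
Among the 6 still-open variables, 1 fits only Grace (and all 6 values in {1, 3, 4, 5, 6, 7} must be used), so Grace = 1.
The 2 variables Carol and Hank are confined to {3, 4}, which locks those values in; drop them from Omar.
So Omar = 7.

7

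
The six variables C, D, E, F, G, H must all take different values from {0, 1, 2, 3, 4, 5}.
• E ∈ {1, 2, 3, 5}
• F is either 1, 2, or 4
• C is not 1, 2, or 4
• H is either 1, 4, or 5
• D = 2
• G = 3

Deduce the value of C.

D must be 2 (only option left). So E, F can't be 2.
G has just one choice, so G = 3. Remove 3 from C, E.
Among the 4 still-open variables, 0 fits only C (and all 4 values in {0, 1, 4, 5} must be used), so C = 0.

0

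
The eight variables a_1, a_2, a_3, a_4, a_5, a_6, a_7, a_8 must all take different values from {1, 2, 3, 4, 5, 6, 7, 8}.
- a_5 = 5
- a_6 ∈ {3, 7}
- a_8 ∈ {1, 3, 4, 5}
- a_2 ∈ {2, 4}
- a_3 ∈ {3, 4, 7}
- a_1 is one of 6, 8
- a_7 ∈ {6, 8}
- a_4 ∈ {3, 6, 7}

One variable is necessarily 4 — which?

a_5's domain is down to {5}, so a_5 = 5. Strike 5 from a_8.
The 7 still-open variables draw from only 7 values {1, 2, 3, 4, 6, 7, 8}, so each is used; only a_8 can be 1, hence a_8 = 1.
Among the 6 still-open variables, 2 fits only a_2 (and all 6 values in {2, 3, 4, 6, 7, 8} must be used), so a_2 = 2.
The 5 still-open variables draw from only 5 values {3, 4, 6, 7, 8}, so each is used; only a_3 can be 4, hence a_3 = 4.

a_3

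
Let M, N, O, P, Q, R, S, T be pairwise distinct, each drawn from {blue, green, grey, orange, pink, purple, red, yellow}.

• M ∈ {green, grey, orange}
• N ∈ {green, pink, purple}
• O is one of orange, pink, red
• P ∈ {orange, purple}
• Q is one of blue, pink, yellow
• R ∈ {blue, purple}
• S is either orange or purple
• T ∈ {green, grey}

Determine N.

pink

The 8 variables together cover exactly {blue, green, grey, orange, pink, purple, red, yellow} — 8 values for 8 variables — and red appears only in O's list, so O = red.
The 7 still-open variables draw from only 7 values {blue, green, grey, orange, pink, purple, yellow}, so each is used; only Q can be yellow, hence Q = yellow.
The 6 still-open variables together cover exactly {blue, green, grey, orange, pink, purple} — 6 values for 6 variables — and blue appears only in R's list, so R = blue.
The 5 still-open variables draw from only 5 values {green, grey, orange, pink, purple}, so each is used; only N can be pink, hence N = pink.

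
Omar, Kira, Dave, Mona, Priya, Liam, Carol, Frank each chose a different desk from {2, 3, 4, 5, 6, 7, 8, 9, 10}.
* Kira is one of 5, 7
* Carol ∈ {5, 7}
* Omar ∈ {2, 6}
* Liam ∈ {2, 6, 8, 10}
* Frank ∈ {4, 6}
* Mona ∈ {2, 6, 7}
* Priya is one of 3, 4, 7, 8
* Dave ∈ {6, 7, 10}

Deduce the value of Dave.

Among the 8 variables, 3 fits only Priya (and all 8 values in {2, 3, 4, 5, 6, 7, 8, 10} must be used), so Priya = 3.
The 7 still-open variables draw from only 7 values {2, 4, 5, 6, 7, 8, 10}, so each is used; only Frank can be 4, hence Frank = 4.
The 6 still-open variables together cover exactly {2, 5, 6, 7, 8, 10} — 6 values for 6 variables — and 8 appears only in Liam's list, so Liam = 8.
The 5 still-open variables together cover exactly {2, 5, 6, 7, 10} — 5 values for 5 variables — and 10 appears only in Dave's list, so Dave = 10.

10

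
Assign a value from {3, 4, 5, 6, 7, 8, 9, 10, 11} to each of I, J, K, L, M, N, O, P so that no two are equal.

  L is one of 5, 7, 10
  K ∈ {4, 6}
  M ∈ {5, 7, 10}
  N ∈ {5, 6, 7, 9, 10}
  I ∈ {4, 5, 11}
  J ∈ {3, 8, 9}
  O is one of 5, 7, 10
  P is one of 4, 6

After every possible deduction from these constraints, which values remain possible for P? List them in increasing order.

4, 6

The 2 variables K and P are confined to {4, 6}, which locks those values in; drop them from I, N.
L, M, O share exactly the 3 values {5, 7, 10}; by pigeonhole those values go to them, so strike 5, 7, 10 from I, N.
I's domain is down to {11}, so I = 11.
N must be 9 (only option left). Remove 9 from J.
No further eliminations apply; P can still be any of 4, 6.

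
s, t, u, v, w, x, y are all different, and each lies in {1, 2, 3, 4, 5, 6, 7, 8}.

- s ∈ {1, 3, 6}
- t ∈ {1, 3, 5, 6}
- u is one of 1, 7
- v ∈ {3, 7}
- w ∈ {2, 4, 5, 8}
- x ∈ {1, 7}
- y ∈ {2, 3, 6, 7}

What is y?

2

u and x share exactly the 2 values {1, 7}; by pigeonhole those values go to them, so strike 1, 7 from s, t, v, y.
v's domain is down to {3}, so v = 3. Remove 3 from s, t, y.
s must be 6 (only option left). Strike 6 from t, y.
So y = 2.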